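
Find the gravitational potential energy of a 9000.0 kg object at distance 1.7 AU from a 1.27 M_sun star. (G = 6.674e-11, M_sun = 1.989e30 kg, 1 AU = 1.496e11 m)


M = 1.27 * 1.989e30 kg = 2.52603e+30 kg; r = 1.7 AU * 1.496e11 m/AU = 2.5432e+11 m. U = -GM*m/r = -(6.674e-11 * 2.52603e+30 * 9000.0) / 2.5432e+11 = -5.966e+12

-5.966e+12 J


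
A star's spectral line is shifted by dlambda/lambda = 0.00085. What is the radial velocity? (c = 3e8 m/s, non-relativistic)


v = (dlambda/lambda) * c = 0.00085 * 3e8 = 255000.0

255000.0 m/s


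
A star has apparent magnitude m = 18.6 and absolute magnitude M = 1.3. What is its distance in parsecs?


d = 10^((m - M + 5)/5) = 10^((18.6 - 1.3 + 5)/5) = 28840.315

28840.315 pc


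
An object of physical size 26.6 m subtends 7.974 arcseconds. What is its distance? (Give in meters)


D = size / theta_rad, theta_rad = 7.974 * pi/(180*3600) = 3.866e-05, D = 688066.6975

688066.6975 m


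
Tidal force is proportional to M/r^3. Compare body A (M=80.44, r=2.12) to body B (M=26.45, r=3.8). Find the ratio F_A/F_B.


Ratio = (M1/r1^3) / (M2/r2^3) = (80.44/2.12^3) / (26.45/3.8^3) = 17.5142

17.5142


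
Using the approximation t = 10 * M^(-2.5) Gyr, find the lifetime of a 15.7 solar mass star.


t = 10 * M^(-2.5) = 10 * 15.7^(-2.5) = 0.0102

0.0102 Gyr


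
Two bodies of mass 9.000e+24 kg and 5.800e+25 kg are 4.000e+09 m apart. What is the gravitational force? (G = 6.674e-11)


F = G*m1*m2/r^2 = 6.674e-11 * 9.000e+24 * 5.800e+25 / (4.000e+09)^2 = 6.674e-11 * 5.220e+50 / 1.600e+19 = 2.177e+21

2.177e+21 N


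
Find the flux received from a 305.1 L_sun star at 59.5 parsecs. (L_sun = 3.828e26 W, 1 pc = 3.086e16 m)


F = L / (4*pi*d^2) = 1.168e+29 / (4*pi*(1.836e+18)^2) = 2.757e-09

2.757e-09 W/m^2


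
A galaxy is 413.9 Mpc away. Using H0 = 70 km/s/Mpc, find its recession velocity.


v = H0 * d = 70 * 413.9 = 28973.0

28973.0 km/s


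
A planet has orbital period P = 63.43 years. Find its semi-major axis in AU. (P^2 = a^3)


a = P^(2/3) = 63.43^(2/3) = 15.9049

15.9049 AU


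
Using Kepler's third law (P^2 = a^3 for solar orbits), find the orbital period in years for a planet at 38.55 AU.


P = a^(3/2) = 38.55^1.5 = 239.3517

239.3517 years


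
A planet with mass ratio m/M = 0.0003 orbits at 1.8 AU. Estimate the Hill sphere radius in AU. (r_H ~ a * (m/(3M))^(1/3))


r_H = a * (m/3M)^(1/3) = 1.8 * (0.0003/3)^(1/3) = 0.0835

0.0835 AU


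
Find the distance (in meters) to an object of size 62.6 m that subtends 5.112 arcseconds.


D = size / theta_rad, theta_rad = 5.112 * pi/(180*3600) = 2.478e-05, D = 2.526e+06

2.526e+06 m


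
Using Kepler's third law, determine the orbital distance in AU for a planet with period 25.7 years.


a = P^(2/3) = 25.7^(2/3) = 8.7087

8.7087 AU


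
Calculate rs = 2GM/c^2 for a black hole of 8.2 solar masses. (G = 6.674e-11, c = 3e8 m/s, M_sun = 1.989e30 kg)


M = 8.2 * 1.989e30 kg = 1.63098e+31 kg. rs = 2GM/c^2 = 2 * 6.674e-11 * 1.63098e+31 / (3e8)^2 = 24189.2456

24189.2456 m


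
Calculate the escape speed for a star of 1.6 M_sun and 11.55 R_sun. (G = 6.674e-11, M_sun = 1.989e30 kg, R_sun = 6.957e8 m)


M = 1.6 * 1.989e30 kg = 3.1824e+30 kg; R = 11.55 * 6.957e8 m = 8.035335e+09 m. v_esc = sqrt(2GM/R) = sqrt(2 * 6.674e-11 * 3.1824e+30 / 8.035335e+09) = 229923.5668

229923.5668 m/s


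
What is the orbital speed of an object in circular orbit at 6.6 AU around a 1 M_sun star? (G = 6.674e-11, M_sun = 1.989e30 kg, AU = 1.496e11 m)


v = sqrt(GM/r) = sqrt(6.674e-11 * 1.989e+30 / 9.874e+11) = 11595.0527

11595.0527 m/s


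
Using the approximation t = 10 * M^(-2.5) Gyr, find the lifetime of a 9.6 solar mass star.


t = 10 * M^(-2.5) = 10 * 9.6^(-2.5) = 0.035

0.035 Gyr


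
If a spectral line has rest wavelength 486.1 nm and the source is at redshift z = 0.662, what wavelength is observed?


lam_obs = lam_emit * (1 + z) = 486.1 * (1 + 0.662) = 807.8982

807.8982 nm


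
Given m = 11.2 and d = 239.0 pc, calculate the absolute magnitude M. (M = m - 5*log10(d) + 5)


M = m - 5*log10(d) + 5 = 11.2 - 5*log10(239.0) + 5 = 4.308

4.308


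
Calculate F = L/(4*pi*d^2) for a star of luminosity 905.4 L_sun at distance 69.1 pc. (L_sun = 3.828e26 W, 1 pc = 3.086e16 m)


F = L / (4*pi*d^2) = 3.466e+29 / (4*pi*(2.132e+18)^2) = 6.065e-09

6.065e-09 W/m^2


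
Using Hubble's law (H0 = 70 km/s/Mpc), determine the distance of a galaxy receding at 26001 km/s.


d = v / H0 = 26001 / 70 = 371.4429

371.4429 Mpc


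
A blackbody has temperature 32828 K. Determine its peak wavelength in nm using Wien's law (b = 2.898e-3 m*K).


lam_max = b / T = 2.898e-3 / 32828 = 8.828e-08 m = 88.2783 nm

88.2783 nm


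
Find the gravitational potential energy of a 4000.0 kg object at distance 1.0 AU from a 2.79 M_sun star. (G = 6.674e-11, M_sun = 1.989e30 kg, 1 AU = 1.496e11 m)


M = 2.79 * 1.989e30 kg = 5.54931e+30 kg; r = 1.0 AU * 1.496e11 m/AU = 1.496e+11 m. U = -GM*m/r = -(6.674e-11 * 5.54931e+30 * 4000.0) / 1.496e+11 = -9.903e+12

-9.903e+12 J


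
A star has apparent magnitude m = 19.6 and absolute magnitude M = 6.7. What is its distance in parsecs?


d = 10^((m - M + 5)/5) = 10^((19.6 - 6.7 + 5)/5) = 3801.894

3801.894 pc


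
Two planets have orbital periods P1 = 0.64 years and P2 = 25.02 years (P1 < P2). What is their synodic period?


1/P_syn = |1/P1 - 1/P2| = |1/0.64 - 1/25.02| => P_syn = 0.6568

0.6568 years


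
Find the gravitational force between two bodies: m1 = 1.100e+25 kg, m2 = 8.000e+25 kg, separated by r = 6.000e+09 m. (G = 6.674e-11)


F = G*m1*m2/r^2 = 6.674e-11 * 1.100e+25 * 8.000e+25 / (6.000e+09)^2 = 6.674e-11 * 8.800e+50 / 3.600e+19 = 1.631e+21

1.631e+21 N


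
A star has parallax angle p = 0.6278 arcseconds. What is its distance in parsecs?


d = 1/p = 1/0.6278 = 1.5929

1.5929 pc


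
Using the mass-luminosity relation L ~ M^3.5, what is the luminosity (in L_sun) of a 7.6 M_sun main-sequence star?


L/L_sun = (M/M_sun)^3.5 = 7.6^3.5 = 1210.1733

1210.1733 L_sun


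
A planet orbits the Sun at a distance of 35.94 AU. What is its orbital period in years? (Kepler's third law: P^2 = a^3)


P = a^(3/2) = 35.94^1.5 = 215.4602

215.4602 years


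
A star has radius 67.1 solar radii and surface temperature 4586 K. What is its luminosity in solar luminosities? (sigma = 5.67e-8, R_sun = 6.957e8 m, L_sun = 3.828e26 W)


R = 67.1 * 6.957e8 m = 4.668147e+10 m. L = 4*pi*R^2*sigma*T^4 = 4*pi*(4.668147e+10)^2 * 5.67e-8 * 4586^4 = 6.867808415e+29 W. L/L_sun = 6.867808415e+29 / 3.828e26 = 1794.0983

1794.0983 L_sun


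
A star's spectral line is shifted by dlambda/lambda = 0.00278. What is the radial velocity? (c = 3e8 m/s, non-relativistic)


v = (dlambda/lambda) * c = 0.00278 * 3e8 = 834000.0

834000.0 m/s


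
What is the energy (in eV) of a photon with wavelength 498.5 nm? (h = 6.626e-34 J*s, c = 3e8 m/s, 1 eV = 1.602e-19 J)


E = hc/lambda = 6.626e-34 * 3e8 / 4.985e-07 = 3.988e-19 J = 2.4891 eV

2.4891 eV


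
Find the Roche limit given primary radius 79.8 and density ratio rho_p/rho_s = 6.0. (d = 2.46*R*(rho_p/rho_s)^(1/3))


d_Roche = 2.46 * 79.8 * 6.0^(1/3) = 356.7153

356.7153


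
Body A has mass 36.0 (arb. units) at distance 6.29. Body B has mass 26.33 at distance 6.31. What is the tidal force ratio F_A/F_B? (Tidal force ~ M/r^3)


Ratio = (M1/r1^3) / (M2/r2^3) = (36.0/6.29^3) / (26.33/6.31^3) = 1.3803

1.3803


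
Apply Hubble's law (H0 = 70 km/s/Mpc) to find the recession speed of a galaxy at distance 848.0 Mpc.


v = H0 * d = 70 * 848.0 = 59360.0

59360.0 km/s


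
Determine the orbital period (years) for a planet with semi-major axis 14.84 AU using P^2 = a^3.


P = a^(3/2) = 14.84^1.5 = 57.1677

57.1677 years


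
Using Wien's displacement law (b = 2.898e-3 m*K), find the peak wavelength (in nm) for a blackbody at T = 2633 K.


lam_max = b / T = 2.898e-3 / 2633 = 1.101e-06 m = 1100.6457 nm

1100.6457 nm


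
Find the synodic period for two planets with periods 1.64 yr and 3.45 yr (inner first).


1/P_syn = |1/P1 - 1/P2| = |1/1.64 - 1/3.45| => P_syn = 3.126

3.126 years


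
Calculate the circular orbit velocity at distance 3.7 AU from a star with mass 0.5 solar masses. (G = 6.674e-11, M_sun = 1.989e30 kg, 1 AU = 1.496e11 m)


v = sqrt(GM/r) = sqrt(6.674e-11 * 9.945e+29 / 5.535e+11) = 10950.3711

10950.3711 m/s


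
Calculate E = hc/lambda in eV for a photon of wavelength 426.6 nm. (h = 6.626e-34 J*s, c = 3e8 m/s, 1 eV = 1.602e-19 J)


E = hc/lambda = 6.626e-34 * 3e8 / 4.266e-07 = 4.660e-19 J = 2.9086 eV

2.9086 eV


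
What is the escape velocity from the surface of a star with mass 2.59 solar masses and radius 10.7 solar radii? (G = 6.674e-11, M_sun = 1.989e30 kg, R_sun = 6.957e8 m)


M = 2.59 * 1.989e30 kg = 5.15151e+30 kg; R = 10.7 * 6.957e8 m = 7.44399e+09 m. v_esc = sqrt(2GM/R) = sqrt(2 * 6.674e-11 * 5.15151e+30 / 7.44399e+09) = 303929.2386

303929.2386 m/s


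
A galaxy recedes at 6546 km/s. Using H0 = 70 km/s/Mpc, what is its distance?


d = v / H0 = 6546 / 70 = 93.5143

93.5143 Mpc


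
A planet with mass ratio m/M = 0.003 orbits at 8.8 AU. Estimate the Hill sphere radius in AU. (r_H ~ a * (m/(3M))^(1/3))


r_H = a * (m/3M)^(1/3) = 8.8 * (0.003/3)^(1/3) = 0.88

0.88 AU


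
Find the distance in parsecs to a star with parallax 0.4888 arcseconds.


d = 1/p = 1/0.4888 = 2.0458

2.0458 pc


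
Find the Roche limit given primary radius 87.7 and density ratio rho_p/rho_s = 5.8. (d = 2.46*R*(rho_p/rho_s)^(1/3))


d_Roche = 2.46 * 87.7 * 5.8^(1/3) = 387.624

387.624


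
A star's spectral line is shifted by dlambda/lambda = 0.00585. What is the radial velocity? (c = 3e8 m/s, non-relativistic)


v = (dlambda/lambda) * c = 0.00585 * 3e8 = 1.755e+06

1.755e+06 m/s


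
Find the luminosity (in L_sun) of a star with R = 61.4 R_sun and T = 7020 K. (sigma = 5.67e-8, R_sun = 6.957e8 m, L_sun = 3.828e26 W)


R = 61.4 * 6.957e8 m = 4.271598e+10 m. L = 4*pi*R^2*sigma*T^4 = 4*pi*(4.271598e+10)^2 * 5.67e-8 * 7020^4 = 3.157345589e+30 W. L/L_sun = 3.157345589e+30 / 3.828e26 = 8248.0292

8248.0292 L_sun


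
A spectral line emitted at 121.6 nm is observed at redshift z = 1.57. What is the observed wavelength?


lam_obs = lam_emit * (1 + z) = 121.6 * (1 + 1.57) = 312.512

312.512 nm


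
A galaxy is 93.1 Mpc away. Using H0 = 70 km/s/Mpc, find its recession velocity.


v = H0 * d = 70 * 93.1 = 6517.0

6517.0 km/s


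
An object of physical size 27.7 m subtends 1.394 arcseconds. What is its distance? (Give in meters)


D = size / theta_rad, theta_rad = 1.394 * pi/(180*3600) = 6.758e-06, D = 4.099e+06

4.099e+06 m


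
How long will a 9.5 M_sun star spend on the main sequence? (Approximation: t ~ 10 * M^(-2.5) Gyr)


t = 10 * M^(-2.5) = 10 * 9.5^(-2.5) = 0.0359

0.0359 Gyr


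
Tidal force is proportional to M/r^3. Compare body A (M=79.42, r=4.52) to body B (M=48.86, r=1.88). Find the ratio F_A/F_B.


Ratio = (M1/r1^3) / (M2/r2^3) = (79.42/4.52^3) / (48.86/1.88^3) = 0.117

0.117


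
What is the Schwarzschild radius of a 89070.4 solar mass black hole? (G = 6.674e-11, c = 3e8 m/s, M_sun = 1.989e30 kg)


M = 89070.4 * 1.989e30 kg = 1.771610256e+35 kg. rs = 2GM/c^2 = 2 * 6.674e-11 * 1.771610256e+35 / (3e8)^2 = 2.627e+08

2.627e+08 m


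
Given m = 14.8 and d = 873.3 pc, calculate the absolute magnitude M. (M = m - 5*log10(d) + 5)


M = m - 5*log10(d) + 5 = 14.8 - 5*log10(873.3) + 5 = 5.0942

5.0942


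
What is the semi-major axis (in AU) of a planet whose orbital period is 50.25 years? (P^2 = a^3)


a = P^(2/3) = 50.25^(2/3) = 13.6173

13.6173 AU


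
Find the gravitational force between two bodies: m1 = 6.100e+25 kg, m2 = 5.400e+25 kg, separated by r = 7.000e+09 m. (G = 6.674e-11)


F = G*m1*m2/r^2 = 6.674e-11 * 6.100e+25 * 5.400e+25 / (7.000e+09)^2 = 6.674e-11 * 3.294e+51 / 4.900e+19 = 4.487e+21

4.487e+21 N


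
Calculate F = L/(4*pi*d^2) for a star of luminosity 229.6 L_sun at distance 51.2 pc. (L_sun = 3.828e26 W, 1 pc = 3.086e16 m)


F = L / (4*pi*d^2) = 8.789e+28 / (4*pi*(1.580e+18)^2) = 2.802e-09

2.802e-09 W/m^2


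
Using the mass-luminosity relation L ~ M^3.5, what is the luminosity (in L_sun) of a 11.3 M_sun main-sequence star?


L/L_sun = (M/M_sun)^3.5 = 11.3^3.5 = 4850.3665

4850.3665 L_sun


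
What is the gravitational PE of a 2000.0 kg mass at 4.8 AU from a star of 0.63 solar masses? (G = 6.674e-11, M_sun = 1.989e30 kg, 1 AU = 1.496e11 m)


M = 0.63 * 1.989e30 kg = 1.25307e+30 kg; r = 4.8 AU * 1.496e11 m/AU = 7.1808e+11 m. U = -GM*m/r = -(6.674e-11 * 1.25307e+30 * 2000.0) / 7.1808e+11 = -2.329e+11

-2.329e+11 J


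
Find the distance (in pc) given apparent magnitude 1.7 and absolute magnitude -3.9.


d = 10^((m - M + 5)/5) = 10^((1.7 - -3.9 + 5)/5) = 131.8257

131.8257 pc


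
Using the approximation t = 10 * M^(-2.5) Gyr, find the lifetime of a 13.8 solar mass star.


t = 10 * M^(-2.5) = 10 * 13.8^(-2.5) = 0.0141

0.0141 Gyr


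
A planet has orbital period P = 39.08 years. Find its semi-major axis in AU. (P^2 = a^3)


a = P^(2/3) = 39.08^(2/3) = 11.516

11.516 AU


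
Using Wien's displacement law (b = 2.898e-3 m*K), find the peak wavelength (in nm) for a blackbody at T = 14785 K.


lam_max = b / T = 2.898e-3 / 14785 = 1.960e-07 m = 196.0095 nm

196.0095 nm


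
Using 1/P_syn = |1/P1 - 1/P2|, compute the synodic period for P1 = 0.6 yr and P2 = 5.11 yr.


1/P_syn = |1/P1 - 1/P2| = |1/0.6 - 1/5.11| => P_syn = 0.6798

0.6798 years


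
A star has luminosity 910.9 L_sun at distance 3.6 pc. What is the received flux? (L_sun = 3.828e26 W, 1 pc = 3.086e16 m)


F = L / (4*pi*d^2) = 3.487e+29 / (4*pi*(1.111e+17)^2) = 2.248e-06

2.248e-06 W/m^2


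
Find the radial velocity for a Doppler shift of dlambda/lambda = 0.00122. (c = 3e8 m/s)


v = (dlambda/lambda) * c = 0.00122 * 3e8 = 366000.0

366000.0 m/s


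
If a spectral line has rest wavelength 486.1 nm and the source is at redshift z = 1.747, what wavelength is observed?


lam_obs = lam_emit * (1 + z) = 486.1 * (1 + 1.747) = 1335.3167

1335.3167 nm


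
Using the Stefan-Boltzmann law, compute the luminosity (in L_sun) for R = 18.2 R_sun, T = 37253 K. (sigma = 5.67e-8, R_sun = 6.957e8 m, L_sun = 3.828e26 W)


R = 18.2 * 6.957e8 m = 1.266174e+10 m. L = 4*pi*R^2*sigma*T^4 = 4*pi*(1.266174e+10)^2 * 5.67e-8 * 37253^4 = 2.200010306e+32 W. L/L_sun = 2.200010306e+32 / 3.828e26 = 574715.3359

574715.3359 L_sun


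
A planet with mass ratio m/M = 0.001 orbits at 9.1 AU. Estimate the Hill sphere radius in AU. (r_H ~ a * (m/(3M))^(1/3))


r_H = a * (m/3M)^(1/3) = 9.1 * (0.001/3)^(1/3) = 0.631

0.631 AU


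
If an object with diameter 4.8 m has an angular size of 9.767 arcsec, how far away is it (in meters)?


D = size / theta_rad, theta_rad = 9.767 * pi/(180*3600) = 4.735e-05, D = 101369.0048

101369.0048 m


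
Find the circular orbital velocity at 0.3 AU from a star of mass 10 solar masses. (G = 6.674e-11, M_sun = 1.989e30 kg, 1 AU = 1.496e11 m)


v = sqrt(GM/r) = sqrt(6.674e-11 * 1.989e+31 / 4.488e+10) = 171982.4251

171982.4251 m/s


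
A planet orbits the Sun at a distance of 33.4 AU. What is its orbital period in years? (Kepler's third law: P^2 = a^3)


P = a^(3/2) = 33.4^1.5 = 193.0277

193.0277 years


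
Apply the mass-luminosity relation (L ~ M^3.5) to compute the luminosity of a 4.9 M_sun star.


L/L_sun = (M/M_sun)^3.5 = 4.9^3.5 = 260.4272

260.4272 L_sun


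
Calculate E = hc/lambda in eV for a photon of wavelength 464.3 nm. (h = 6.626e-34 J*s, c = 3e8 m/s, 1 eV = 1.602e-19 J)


E = hc/lambda = 6.626e-34 * 3e8 / 4.643e-07 = 4.281e-19 J = 2.6725 eV

2.6725 eV


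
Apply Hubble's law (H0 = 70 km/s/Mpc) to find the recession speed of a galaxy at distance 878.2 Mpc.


v = H0 * d = 70 * 878.2 = 61474.0

61474.0 km/s


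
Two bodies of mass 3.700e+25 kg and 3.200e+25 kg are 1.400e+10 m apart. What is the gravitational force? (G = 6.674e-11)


F = G*m1*m2/r^2 = 6.674e-11 * 3.700e+25 * 3.200e+25 / (1.400e+10)^2 = 6.674e-11 * 1.184e+51 / 1.960e+20 = 4.032e+20

4.032e+20 N


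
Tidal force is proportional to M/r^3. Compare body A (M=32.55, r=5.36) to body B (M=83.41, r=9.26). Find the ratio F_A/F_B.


Ratio = (M1/r1^3) / (M2/r2^3) = (32.55/5.36^3) / (83.41/9.26^3) = 2.0122

2.0122


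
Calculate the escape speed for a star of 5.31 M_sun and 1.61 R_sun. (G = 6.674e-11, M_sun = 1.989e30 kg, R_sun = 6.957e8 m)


M = 5.31 * 1.989e30 kg = 1.056159e+31 kg; R = 1.61 * 6.957e8 m = 1.120077e+09 m. v_esc = sqrt(2GM/R) = sqrt(2 * 6.674e-11 * 1.056159e+31 / 1.120077e+09) = 1.122e+06

1.122e+06 m/s


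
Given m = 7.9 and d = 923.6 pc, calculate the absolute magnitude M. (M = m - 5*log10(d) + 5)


M = m - 5*log10(d) + 5 = 7.9 - 5*log10(923.6) + 5 = -1.9274

-1.9274


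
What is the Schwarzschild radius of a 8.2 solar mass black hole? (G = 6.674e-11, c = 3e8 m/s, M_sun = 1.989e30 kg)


M = 8.2 * 1.989e30 kg = 1.63098e+31 kg. rs = 2GM/c^2 = 2 * 6.674e-11 * 1.63098e+31 / (3e8)^2 = 24189.2456

24189.2456 m


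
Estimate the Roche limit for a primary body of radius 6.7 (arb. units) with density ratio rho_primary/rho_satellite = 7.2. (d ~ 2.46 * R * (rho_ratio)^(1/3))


d_Roche = 2.46 * 6.7 * 7.2^(1/3) = 31.8264

31.8264


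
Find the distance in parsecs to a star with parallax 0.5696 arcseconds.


d = 1/p = 1/0.5696 = 1.7556

1.7556 pc


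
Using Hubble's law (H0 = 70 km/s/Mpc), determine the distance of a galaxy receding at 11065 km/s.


d = v / H0 = 11065 / 70 = 158.0714

158.0714 Mpc


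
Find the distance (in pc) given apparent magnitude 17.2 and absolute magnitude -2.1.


d = 10^((m - M + 5)/5) = 10^((17.2 - -2.1 + 5)/5) = 72443.596

72443.596 pc


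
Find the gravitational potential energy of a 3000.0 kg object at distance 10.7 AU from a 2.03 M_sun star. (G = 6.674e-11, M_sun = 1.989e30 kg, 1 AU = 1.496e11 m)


M = 2.03 * 1.989e30 kg = 4.03767e+30 kg; r = 10.7 AU * 1.496e11 m/AU = 1.60072e+12 m. U = -GM*m/r = -(6.674e-11 * 4.03767e+30 * 3000.0) / 1.60072e+12 = -5.050e+11

-5.050e+11 J


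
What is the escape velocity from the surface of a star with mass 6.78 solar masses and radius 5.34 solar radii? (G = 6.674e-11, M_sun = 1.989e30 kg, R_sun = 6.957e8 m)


M = 6.78 * 1.989e30 kg = 1.348542e+31 kg; R = 5.34 * 6.957e8 m = 3.715038e+09 m. v_esc = sqrt(2GM/R) = sqrt(2 * 6.674e-11 * 1.348542e+31 / 3.715038e+09) = 696079.2814

696079.2814 m/s


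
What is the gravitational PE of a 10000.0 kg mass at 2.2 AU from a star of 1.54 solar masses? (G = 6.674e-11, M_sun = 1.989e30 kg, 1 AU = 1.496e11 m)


M = 1.54 * 1.989e30 kg = 3.06306e+30 kg; r = 2.2 AU * 1.496e11 m/AU = 3.2912e+11 m. U = -GM*m/r = -(6.674e-11 * 3.06306e+30 * 10000.0) / 3.2912e+11 = -6.211e+12

-6.211e+12 J


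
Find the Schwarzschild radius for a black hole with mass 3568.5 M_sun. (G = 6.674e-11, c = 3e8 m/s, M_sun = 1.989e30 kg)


M = 3568.5 * 1.989e30 kg = 7.0977465e+33 kg. rs = 2GM/c^2 = 2 * 6.674e-11 * 7.0977465e+33 / (3e8)^2 = 1.053e+07

1.053e+07 m


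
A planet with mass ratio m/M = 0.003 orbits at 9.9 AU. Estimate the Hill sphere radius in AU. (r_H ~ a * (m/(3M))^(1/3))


r_H = a * (m/3M)^(1/3) = 9.9 * (0.003/3)^(1/3) = 0.99

0.99 AU


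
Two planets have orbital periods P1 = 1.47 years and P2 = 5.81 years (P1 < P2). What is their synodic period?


1/P_syn = |1/P1 - 1/P2| = |1/1.47 - 1/5.81| => P_syn = 1.9679

1.9679 years


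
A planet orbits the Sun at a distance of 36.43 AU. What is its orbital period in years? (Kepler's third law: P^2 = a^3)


P = a^(3/2) = 36.43^1.5 = 219.8815

219.8815 years


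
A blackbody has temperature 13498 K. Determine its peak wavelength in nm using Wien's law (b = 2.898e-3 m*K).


lam_max = b / T = 2.898e-3 / 13498 = 2.147e-07 m = 214.6985 nm

214.6985 nm


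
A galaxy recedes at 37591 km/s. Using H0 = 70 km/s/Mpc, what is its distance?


d = v / H0 = 37591 / 70 = 537.0143

537.0143 Mpc


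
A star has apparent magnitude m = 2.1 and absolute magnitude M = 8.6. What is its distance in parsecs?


d = 10^((m - M + 5)/5) = 10^((2.1 - 8.6 + 5)/5) = 0.5012

0.5012 pc


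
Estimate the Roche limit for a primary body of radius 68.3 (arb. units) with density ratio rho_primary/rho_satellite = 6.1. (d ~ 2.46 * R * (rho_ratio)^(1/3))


d_Roche = 2.46 * 68.3 * 6.1^(1/3) = 306.9958

306.9958


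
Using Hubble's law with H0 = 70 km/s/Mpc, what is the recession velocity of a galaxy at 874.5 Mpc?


v = H0 * d = 70 * 874.5 = 61215.0

61215.0 km/s


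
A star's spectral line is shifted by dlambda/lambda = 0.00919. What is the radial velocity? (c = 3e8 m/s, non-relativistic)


v = (dlambda/lambda) * c = 0.00919 * 3e8 = 2.757e+06

2.757e+06 m/s


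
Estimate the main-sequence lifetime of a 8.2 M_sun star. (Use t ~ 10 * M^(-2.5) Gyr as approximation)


t = 10 * M^(-2.5) = 10 * 8.2^(-2.5) = 0.0519

0.0519 Gyr


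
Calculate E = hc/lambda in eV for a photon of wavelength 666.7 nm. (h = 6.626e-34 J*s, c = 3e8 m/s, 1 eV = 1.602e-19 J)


E = hc/lambda = 6.626e-34 * 3e8 / 6.667e-07 = 2.982e-19 J = 1.8611 eV

1.8611 eV


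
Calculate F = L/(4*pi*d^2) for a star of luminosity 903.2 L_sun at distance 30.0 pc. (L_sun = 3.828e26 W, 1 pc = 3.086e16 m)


F = L / (4*pi*d^2) = 3.457e+29 / (4*pi*(9.258e+17)^2) = 3.210e-08

3.210e-08 W/m^2


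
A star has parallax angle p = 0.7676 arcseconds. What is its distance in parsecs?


d = 1/p = 1/0.7676 = 1.3028

1.3028 pc


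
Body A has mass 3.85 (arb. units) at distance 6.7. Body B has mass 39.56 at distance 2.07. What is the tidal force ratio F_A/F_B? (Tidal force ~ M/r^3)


Ratio = (M1/r1^3) / (M2/r2^3) = (3.85/6.7^3) / (39.56/2.07^3) = 0.0029

0.0029


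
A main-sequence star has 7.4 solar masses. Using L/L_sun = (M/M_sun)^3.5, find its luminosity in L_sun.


L/L_sun = (M/M_sun)^3.5 = 7.4^3.5 = 1102.3285

1102.3285 L_sun


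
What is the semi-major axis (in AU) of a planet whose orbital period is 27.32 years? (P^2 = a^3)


a = P^(2/3) = 27.32^(2/3) = 9.071

9.071 AU


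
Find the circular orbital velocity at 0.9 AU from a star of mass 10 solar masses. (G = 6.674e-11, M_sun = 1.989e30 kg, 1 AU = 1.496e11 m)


v = sqrt(GM/r) = sqrt(6.674e-11 * 1.989e+31 / 1.346e+11) = 99294.0994

99294.0994 m/s


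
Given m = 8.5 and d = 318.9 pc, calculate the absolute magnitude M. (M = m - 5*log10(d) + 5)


M = m - 5*log10(d) + 5 = 8.5 - 5*log10(318.9) + 5 = 0.9817

0.9817


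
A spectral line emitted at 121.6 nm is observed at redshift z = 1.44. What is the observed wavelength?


lam_obs = lam_emit * (1 + z) = 121.6 * (1 + 1.44) = 296.704

296.704 nm


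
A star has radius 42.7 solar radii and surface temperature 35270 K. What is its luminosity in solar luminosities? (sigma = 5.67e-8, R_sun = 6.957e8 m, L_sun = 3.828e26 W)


R = 42.7 * 6.957e8 m = 2.970639e+10 m. L = 4*pi*R^2*sigma*T^4 = 4*pi*(2.970639e+10)^2 * 5.67e-8 * 35270^4 = 9.730037596e+32 W. L/L_sun = 9.730037596e+32 / 3.828e26 = 2.542e+06

2.542e+06 L_sun


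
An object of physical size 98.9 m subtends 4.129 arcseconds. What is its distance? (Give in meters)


D = size / theta_rad, theta_rad = 4.129 * pi/(180*3600) = 2.002e-05, D = 4.941e+06

4.941e+06 m


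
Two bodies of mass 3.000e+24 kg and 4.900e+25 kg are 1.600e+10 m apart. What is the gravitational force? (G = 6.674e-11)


F = G*m1*m2/r^2 = 6.674e-11 * 3.000e+24 * 4.900e+25 / (1.600e+10)^2 = 6.674e-11 * 1.470e+50 / 2.560e+20 = 3.832e+19

3.832e+19 N


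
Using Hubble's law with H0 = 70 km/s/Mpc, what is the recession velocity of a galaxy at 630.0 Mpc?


v = H0 * d = 70 * 630.0 = 44100.0

44100.0 km/s


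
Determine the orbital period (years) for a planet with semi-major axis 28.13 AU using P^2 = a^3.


P = a^(3/2) = 28.13^1.5 = 149.1951

149.1951 years


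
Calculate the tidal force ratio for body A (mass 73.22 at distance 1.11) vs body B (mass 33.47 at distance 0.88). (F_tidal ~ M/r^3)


Ratio = (M1/r1^3) / (M2/r2^3) = (73.22/1.11^3) / (33.47/0.88^3) = 1.0901

1.0901


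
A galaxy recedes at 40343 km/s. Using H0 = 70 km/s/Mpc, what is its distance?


d = v / H0 = 40343 / 70 = 576.3286

576.3286 Mpc


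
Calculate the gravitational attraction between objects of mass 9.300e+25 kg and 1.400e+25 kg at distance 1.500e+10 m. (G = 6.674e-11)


F = G*m1*m2/r^2 = 6.674e-11 * 9.300e+25 * 1.400e+25 / (1.500e+10)^2 = 6.674e-11 * 1.302e+51 / 2.250e+20 = 3.862e+20

3.862e+20 N


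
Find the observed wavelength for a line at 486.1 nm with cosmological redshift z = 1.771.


lam_obs = lam_emit * (1 + z) = 486.1 * (1 + 1.771) = 1346.9831

1346.9831 nm


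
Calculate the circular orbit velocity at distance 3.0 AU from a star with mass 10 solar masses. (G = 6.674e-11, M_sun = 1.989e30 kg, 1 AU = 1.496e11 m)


v = sqrt(GM/r) = sqrt(6.674e-11 * 1.989e+31 / 4.488e+11) = 54385.6181

54385.6181 m/s


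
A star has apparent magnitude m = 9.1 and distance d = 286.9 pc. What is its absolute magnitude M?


M = m - 5*log10(d) + 5 = 9.1 - 5*log10(286.9) + 5 = 1.8113

1.8113


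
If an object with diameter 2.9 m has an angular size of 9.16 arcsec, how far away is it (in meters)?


D = size / theta_rad, theta_rad = 9.16 * pi/(180*3600) = 4.441e-05, D = 65302.1767

65302.1767 m


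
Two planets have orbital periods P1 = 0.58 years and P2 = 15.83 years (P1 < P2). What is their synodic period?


1/P_syn = |1/P1 - 1/P2| = |1/0.58 - 1/15.83| => P_syn = 0.6021

0.6021 years


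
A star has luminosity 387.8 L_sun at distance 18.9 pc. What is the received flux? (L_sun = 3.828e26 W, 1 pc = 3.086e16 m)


F = L / (4*pi*d^2) = 1.484e+29 / (4*pi*(5.833e+17)^2) = 3.473e-08

3.473e-08 W/m^2


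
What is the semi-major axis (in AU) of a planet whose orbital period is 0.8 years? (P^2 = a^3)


a = P^(2/3) = 0.8^(2/3) = 0.8618

0.8618 AU


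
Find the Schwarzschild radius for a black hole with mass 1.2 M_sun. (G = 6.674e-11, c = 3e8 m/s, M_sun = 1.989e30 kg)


M = 1.2 * 1.989e30 kg = 2.3868e+30 kg. rs = 2GM/c^2 = 2 * 6.674e-11 * 2.3868e+30 / (3e8)^2 = 3539.8896

3539.8896 m


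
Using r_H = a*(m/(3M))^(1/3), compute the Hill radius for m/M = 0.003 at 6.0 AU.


r_H = a * (m/3M)^(1/3) = 6.0 * (0.003/3)^(1/3) = 0.6

0.6 AU


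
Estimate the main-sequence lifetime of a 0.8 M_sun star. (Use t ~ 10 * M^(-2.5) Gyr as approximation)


t = 10 * M^(-2.5) = 10 * 0.8^(-2.5) = 17.4693

17.4693 Gyr


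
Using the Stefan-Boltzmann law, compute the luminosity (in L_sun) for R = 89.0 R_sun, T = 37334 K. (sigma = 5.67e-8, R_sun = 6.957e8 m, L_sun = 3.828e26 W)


R = 89.0 * 6.957e8 m = 6.19173e+10 m. L = 4*pi*R^2*sigma*T^4 = 4*pi*(6.19173e+10)^2 * 5.67e-8 * 37334^4 = 5.306828288e+33 W. L/L_sun = 5.306828288e+33 / 3.828e26 = 1.386e+07

1.386e+07 L_sun


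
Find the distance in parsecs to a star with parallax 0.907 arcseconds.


d = 1/p = 1/0.907 = 1.1025

1.1025 pc


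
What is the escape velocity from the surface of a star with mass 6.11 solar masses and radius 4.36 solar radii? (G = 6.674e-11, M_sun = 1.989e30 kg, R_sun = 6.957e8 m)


M = 6.11 * 1.989e30 kg = 1.215279e+31 kg; R = 4.36 * 6.957e8 m = 3.033252e+09 m. v_esc = sqrt(2GM/R) = sqrt(2 * 6.674e-11 * 1.215279e+31 / 3.033252e+09) = 731293.7292

731293.7292 m/s


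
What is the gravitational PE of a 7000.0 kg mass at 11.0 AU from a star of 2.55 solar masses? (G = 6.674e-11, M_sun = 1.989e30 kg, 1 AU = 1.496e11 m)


M = 2.55 * 1.989e30 kg = 5.07195e+30 kg; r = 11.0 AU * 1.496e11 m/AU = 1.6456e+12 m. U = -GM*m/r = -(6.674e-11 * 5.07195e+30 * 7000.0) / 1.6456e+12 = -1.440e+12

-1.440e+12 J


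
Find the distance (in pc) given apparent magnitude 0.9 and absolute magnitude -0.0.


d = 10^((m - M + 5)/5) = 10^((0.9 - -0.0 + 5)/5) = 15.1356

15.1356 pc


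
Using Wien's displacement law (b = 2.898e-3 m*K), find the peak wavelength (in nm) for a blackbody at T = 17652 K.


lam_max = b / T = 2.898e-3 / 17652 = 1.642e-07 m = 164.174 nm

164.174 nm


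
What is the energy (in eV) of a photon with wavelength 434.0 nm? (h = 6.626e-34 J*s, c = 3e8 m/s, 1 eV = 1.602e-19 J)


E = hc/lambda = 6.626e-34 * 3e8 / 4.340e-07 = 4.580e-19 J = 2.859 eV

2.859 eV


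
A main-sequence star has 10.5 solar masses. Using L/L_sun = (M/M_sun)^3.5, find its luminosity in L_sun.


L/L_sun = (M/M_sun)^3.5 = 10.5^3.5 = 3751.1337

3751.1337 L_sun


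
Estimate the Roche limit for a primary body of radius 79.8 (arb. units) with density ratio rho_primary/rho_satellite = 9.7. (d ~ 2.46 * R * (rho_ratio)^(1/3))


d_Roche = 2.46 * 79.8 * 9.7^(1/3) = 418.6604

418.6604


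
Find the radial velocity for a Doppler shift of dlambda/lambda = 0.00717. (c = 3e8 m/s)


v = (dlambda/lambda) * c = 0.00717 * 3e8 = 2.151e+06

2.151e+06 m/s


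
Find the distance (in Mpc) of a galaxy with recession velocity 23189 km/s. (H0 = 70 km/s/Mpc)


d = v / H0 = 23189 / 70 = 331.2714

331.2714 Mpc


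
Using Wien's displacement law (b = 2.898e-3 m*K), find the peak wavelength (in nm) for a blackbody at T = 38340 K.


lam_max = b / T = 2.898e-3 / 38340 = 7.559e-08 m = 75.5869 nm

75.5869 nm


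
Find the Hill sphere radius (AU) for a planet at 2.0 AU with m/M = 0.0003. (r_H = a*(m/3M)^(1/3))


r_H = a * (m/3M)^(1/3) = 2.0 * (0.0003/3)^(1/3) = 0.0928

0.0928 AU


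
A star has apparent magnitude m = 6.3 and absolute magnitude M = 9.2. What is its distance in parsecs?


d = 10^((m - M + 5)/5) = 10^((6.3 - 9.2 + 5)/5) = 2.6303

2.6303 pc


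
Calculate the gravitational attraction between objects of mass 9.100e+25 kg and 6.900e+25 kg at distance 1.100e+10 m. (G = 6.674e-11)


F = G*m1*m2/r^2 = 6.674e-11 * 9.100e+25 * 6.900e+25 / (1.100e+10)^2 = 6.674e-11 * 6.279e+51 / 1.210e+20 = 3.463e+21

3.463e+21 N


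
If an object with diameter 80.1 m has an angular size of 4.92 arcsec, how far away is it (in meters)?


D = size / theta_rad, theta_rad = 4.92 * pi/(180*3600) = 2.385e-05, D = 3.358e+06

3.358e+06 m


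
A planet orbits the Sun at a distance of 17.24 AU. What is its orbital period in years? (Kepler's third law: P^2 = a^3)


P = a^(3/2) = 17.24^1.5 = 71.5823

71.5823 years


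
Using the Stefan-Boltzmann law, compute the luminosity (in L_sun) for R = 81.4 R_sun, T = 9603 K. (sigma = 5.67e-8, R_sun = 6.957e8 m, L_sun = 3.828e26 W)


R = 81.4 * 6.957e8 m = 5.662998e+10 m. L = 4*pi*R^2*sigma*T^4 = 4*pi*(5.662998e+10)^2 * 5.67e-8 * 9603^4 = 1.943181893e+31 W. L/L_sun = 1.943181893e+31 / 3.828e26 = 50762.3274

50762.3274 L_sun


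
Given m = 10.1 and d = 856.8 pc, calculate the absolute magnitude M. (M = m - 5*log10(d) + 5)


M = m - 5*log10(d) + 5 = 10.1 - 5*log10(856.8) + 5 = 0.4356

0.4356


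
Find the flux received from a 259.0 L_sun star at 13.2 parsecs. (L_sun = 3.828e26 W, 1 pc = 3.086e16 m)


F = L / (4*pi*d^2) = 9.915e+28 / (4*pi*(4.074e+17)^2) = 4.755e-08

4.755e-08 W/m^2


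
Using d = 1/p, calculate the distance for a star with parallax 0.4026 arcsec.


d = 1/p = 1/0.4026 = 2.4839

2.4839 pc


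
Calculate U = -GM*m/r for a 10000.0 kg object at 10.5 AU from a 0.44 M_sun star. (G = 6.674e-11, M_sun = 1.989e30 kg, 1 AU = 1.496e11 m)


M = 0.44 * 1.989e30 kg = 8.7516e+29 kg; r = 10.5 AU * 1.496e11 m/AU = 1.5708e+12 m. U = -GM*m/r = -(6.674e-11 * 8.7516e+29 * 10000.0) / 1.5708e+12 = -3.718e+11

-3.718e+11 J


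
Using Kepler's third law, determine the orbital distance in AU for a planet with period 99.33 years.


a = P^(2/3) = 99.33^(2/3) = 21.448

21.448 AU


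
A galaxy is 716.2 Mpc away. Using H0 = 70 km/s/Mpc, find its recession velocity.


v = H0 * d = 70 * 716.2 = 50134.0

50134.0 km/s


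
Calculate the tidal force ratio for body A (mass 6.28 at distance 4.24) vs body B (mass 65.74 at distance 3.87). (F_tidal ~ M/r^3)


Ratio = (M1/r1^3) / (M2/r2^3) = (6.28/4.24^3) / (65.74/3.87^3) = 0.0726

0.0726


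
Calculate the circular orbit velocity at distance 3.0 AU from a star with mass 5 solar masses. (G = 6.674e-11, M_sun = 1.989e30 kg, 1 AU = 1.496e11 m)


v = sqrt(GM/r) = sqrt(6.674e-11 * 9.945e+30 / 4.488e+11) = 38456.4393

38456.4393 m/s


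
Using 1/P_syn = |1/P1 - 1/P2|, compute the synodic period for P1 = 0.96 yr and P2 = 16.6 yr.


1/P_syn = |1/P1 - 1/P2| = |1/0.96 - 1/16.6| => P_syn = 1.0189

1.0189 years


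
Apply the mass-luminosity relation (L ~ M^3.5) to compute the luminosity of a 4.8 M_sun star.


L/L_sun = (M/M_sun)^3.5 = 4.8^3.5 = 242.2949

242.2949 L_sun


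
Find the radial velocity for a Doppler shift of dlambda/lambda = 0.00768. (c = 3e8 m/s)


v = (dlambda/lambda) * c = 0.00768 * 3e8 = 2.304e+06

2.304e+06 m/s


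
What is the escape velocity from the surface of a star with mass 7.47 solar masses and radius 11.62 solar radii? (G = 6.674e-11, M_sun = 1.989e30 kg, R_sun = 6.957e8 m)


M = 7.47 * 1.989e30 kg = 1.485783e+31 kg; R = 11.62 * 6.957e8 m = 8.084034e+09 m. v_esc = sqrt(2GM/R) = sqrt(2 * 6.674e-11 * 1.485783e+31 / 8.084034e+09) = 495303.8751

495303.8751 m/s


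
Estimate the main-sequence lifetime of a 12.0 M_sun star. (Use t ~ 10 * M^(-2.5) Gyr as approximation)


t = 10 * M^(-2.5) = 10 * 12.0^(-2.5) = 0.02

0.02 Gyr


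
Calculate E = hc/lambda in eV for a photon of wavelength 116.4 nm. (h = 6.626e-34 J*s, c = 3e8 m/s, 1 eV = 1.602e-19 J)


E = hc/lambda = 6.626e-34 * 3e8 / 1.164e-07 = 1.708e-18 J = 10.66 eV

10.66 eV


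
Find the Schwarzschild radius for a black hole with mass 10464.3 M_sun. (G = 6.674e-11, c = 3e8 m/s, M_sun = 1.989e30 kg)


M = 10464.3 * 1.989e30 kg = 2.08134927e+34 kg. rs = 2GM/c^2 = 2 * 6.674e-11 * 2.08134927e+34 / (3e8)^2 = 3.087e+07

3.087e+07 m


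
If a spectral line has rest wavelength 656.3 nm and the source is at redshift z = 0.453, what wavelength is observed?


lam_obs = lam_emit * (1 + z) = 656.3 * (1 + 0.453) = 953.6039

953.6039 nm


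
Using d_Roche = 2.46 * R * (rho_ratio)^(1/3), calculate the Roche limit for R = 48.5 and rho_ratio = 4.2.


d_Roche = 2.46 * 48.5 * 4.2^(1/3) = 192.4982

192.4982


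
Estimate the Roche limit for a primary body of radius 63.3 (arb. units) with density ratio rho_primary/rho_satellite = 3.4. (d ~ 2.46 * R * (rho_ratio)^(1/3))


d_Roche = 2.46 * 63.3 * 3.4^(1/3) = 234.1523

234.1523


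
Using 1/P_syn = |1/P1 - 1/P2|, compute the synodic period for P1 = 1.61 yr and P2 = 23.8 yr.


1/P_syn = |1/P1 - 1/P2| = |1/1.61 - 1/23.8| => P_syn = 1.7268

1.7268 years


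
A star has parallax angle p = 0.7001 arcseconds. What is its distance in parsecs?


d = 1/p = 1/0.7001 = 1.4284

1.4284 pc


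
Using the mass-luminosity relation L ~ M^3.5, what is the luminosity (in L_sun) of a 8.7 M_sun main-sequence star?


L/L_sun = (M/M_sun)^3.5 = 8.7^3.5 = 1942.3048

1942.3048 L_sun


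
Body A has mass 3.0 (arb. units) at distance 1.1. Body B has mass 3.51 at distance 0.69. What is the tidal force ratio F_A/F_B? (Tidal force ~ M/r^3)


Ratio = (M1/r1^3) / (M2/r2^3) = (3.0/1.1^3) / (3.51/0.69^3) = 0.211

0.211


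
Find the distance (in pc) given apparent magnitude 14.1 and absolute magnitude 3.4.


d = 10^((m - M + 5)/5) = 10^((14.1 - 3.4 + 5)/5) = 1380.3843

1380.3843 pc


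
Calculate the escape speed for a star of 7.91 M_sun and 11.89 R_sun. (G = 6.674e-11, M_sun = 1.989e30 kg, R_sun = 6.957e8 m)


M = 7.91 * 1.989e30 kg = 1.573299e+31 kg; R = 11.89 * 6.957e8 m = 8.271873e+09 m. v_esc = sqrt(2GM/R) = sqrt(2 * 6.674e-11 * 1.573299e+31 / 8.271873e+09) = 503862.2287

503862.2287 m/s


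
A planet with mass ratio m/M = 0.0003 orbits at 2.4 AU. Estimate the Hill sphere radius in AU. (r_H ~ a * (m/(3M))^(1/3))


r_H = a * (m/3M)^(1/3) = 2.4 * (0.0003/3)^(1/3) = 0.1114

0.1114 AU


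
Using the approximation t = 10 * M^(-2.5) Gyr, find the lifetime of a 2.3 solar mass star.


t = 10 * M^(-2.5) = 10 * 2.3^(-2.5) = 1.2465

1.2465 Gyr


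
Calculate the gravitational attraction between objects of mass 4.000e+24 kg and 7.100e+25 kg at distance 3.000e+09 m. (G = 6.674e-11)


F = G*m1*m2/r^2 = 6.674e-11 * 4.000e+24 * 7.100e+25 / (3.000e+09)^2 = 6.674e-11 * 2.840e+50 / 9.000e+18 = 2.106e+21

2.106e+21 N


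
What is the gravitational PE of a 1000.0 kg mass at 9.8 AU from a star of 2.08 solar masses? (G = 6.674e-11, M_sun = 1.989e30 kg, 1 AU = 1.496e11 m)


M = 2.08 * 1.989e30 kg = 4.13712e+30 kg; r = 9.8 AU * 1.496e11 m/AU = 1.46608e+12 m. U = -GM*m/r = -(6.674e-11 * 4.13712e+30 * 1000.0) / 1.46608e+12 = -1.883e+11

-1.883e+11 J


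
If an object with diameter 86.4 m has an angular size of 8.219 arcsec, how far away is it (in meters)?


D = size / theta_rad, theta_rad = 8.219 * pi/(180*3600) = 3.985e-05, D = 2.168e+06

2.168e+06 m


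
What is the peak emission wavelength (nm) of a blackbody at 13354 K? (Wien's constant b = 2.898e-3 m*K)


lam_max = b / T = 2.898e-3 / 13354 = 2.170e-07 m = 217.0136 nm

217.0136 nm


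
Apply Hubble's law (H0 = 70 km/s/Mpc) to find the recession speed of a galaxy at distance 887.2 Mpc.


v = H0 * d = 70 * 887.2 = 62104.0

62104.0 km/s


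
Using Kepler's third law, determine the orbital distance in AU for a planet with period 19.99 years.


a = P^(2/3) = 19.99^(2/3) = 7.3656

7.3656 AU


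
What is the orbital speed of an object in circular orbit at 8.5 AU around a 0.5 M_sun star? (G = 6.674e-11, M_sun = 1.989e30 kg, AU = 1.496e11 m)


v = sqrt(GM/r) = sqrt(6.674e-11 * 9.945e+29 / 1.272e+12) = 7224.7069

7224.7069 m/s


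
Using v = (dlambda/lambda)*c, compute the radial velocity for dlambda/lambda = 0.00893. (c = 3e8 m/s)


v = (dlambda/lambda) * c = 0.00893 * 3e8 = 2.679e+06

2.679e+06 m/s


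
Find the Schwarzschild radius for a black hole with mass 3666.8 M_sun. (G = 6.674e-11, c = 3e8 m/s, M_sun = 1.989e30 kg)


M = 3666.8 * 1.989e30 kg = 7.2932652e+33 kg. rs = 2GM/c^2 = 2 * 6.674e-11 * 7.2932652e+33 / (3e8)^2 = 1.082e+07

1.082e+07 m


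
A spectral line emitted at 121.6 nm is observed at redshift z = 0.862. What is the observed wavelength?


lam_obs = lam_emit * (1 + z) = 121.6 * (1 + 0.862) = 226.4192

226.4192 nm


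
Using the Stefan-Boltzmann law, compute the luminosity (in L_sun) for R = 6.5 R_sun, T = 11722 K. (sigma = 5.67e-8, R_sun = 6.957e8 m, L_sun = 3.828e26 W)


R = 6.5 * 6.957e8 m = 4.52205e+09 m. L = 4*pi*R^2*sigma*T^4 = 4*pi*(4.52205e+09)^2 * 5.67e-8 * 11722^4 = 2.750872812e+29 W. L/L_sun = 2.750872812e+29 / 3.828e26 = 718.6188

718.6188 L_sun


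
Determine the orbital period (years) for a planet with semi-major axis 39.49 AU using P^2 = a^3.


P = a^(3/2) = 39.49^1.5 = 248.1594

248.1594 years


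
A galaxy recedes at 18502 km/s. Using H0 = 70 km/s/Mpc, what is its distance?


d = v / H0 = 18502 / 70 = 264.3143

264.3143 Mpc


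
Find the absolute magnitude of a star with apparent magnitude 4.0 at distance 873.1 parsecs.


M = m - 5*log10(d) + 5 = 4.0 - 5*log10(873.1) + 5 = -5.7053

-5.7053


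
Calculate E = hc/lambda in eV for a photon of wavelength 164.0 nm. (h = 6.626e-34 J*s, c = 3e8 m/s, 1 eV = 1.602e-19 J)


E = hc/lambda = 6.626e-34 * 3e8 / 1.640e-07 = 1.212e-18 J = 7.566 eV

7.566 eV


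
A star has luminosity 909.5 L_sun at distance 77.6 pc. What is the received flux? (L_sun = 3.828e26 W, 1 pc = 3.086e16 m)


F = L / (4*pi*d^2) = 3.482e+29 / (4*pi*(2.395e+18)^2) = 4.831e-09

4.831e-09 W/m^2


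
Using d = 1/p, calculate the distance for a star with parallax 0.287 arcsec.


d = 1/p = 1/0.287 = 3.4843

3.4843 pc


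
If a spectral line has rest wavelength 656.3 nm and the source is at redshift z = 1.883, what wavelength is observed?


lam_obs = lam_emit * (1 + z) = 656.3 * (1 + 1.883) = 1892.1129

1892.1129 nm
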